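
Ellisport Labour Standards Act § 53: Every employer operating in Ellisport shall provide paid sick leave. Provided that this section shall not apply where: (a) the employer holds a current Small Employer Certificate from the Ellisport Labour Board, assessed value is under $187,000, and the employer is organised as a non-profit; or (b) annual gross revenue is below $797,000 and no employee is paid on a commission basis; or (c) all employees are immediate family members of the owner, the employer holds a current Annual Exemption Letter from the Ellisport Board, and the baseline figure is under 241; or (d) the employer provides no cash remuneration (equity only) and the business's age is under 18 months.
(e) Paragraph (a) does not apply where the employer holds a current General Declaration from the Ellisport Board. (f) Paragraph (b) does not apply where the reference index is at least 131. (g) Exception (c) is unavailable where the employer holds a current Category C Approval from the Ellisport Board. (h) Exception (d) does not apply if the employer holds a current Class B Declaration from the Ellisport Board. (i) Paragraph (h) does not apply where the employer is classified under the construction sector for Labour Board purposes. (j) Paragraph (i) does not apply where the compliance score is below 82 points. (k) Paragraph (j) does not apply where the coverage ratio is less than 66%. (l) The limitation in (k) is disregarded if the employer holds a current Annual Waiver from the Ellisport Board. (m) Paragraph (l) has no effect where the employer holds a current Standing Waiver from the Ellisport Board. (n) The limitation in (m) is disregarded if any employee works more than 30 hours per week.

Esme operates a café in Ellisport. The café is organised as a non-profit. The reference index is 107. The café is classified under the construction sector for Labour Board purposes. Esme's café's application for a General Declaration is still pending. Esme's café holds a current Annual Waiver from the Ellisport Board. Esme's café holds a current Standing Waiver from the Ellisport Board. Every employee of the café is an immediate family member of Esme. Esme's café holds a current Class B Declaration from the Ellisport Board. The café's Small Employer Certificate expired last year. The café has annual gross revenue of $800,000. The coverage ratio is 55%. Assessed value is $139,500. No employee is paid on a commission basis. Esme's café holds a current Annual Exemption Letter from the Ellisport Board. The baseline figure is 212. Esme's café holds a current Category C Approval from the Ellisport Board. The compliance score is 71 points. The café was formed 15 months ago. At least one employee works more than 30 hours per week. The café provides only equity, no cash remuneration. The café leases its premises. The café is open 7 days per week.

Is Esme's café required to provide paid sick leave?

Exception (a) fails — the Small Employer Certificate has expired.
Exception (b) does not apply: annual gross revenue is $800,000, not below $797,000.
Exception (c) is satisfied on its face — every employee is an immediate family member; a current Annual Exemption Letter is held; the baseline figure is 212, under the 241 limit. But: (g) operates against (c): a current Category C Approval is held. So (c) is unavailable.
Exception (d): remuneration is equity-only; the business's age is 15 months, under the 18 months limit — every condition holds. But applying paragraphs (h)–(n): (h) operates against (d): a current Class B Declaration is held. (i) would limit (h) — the café is classified under the construction sector — but (j) sets (i) aside: (j) applies — the compliance score is 71 points, below the 82 points limit. (k) operates (the coverage ratio is 55%, less than the 66% limit), but is displaced by (l): (l) is triggered — a current Annual Waiver is held. (m) is engaged (a current Standing Waiver is held), but is displaced by (n): (n) is engaged — at least one employee exceeds 30 hours/week. Exception (d) does not apply.
No exception applies. The general rule governs.

Yes — Esme's café must provide paid sick leave.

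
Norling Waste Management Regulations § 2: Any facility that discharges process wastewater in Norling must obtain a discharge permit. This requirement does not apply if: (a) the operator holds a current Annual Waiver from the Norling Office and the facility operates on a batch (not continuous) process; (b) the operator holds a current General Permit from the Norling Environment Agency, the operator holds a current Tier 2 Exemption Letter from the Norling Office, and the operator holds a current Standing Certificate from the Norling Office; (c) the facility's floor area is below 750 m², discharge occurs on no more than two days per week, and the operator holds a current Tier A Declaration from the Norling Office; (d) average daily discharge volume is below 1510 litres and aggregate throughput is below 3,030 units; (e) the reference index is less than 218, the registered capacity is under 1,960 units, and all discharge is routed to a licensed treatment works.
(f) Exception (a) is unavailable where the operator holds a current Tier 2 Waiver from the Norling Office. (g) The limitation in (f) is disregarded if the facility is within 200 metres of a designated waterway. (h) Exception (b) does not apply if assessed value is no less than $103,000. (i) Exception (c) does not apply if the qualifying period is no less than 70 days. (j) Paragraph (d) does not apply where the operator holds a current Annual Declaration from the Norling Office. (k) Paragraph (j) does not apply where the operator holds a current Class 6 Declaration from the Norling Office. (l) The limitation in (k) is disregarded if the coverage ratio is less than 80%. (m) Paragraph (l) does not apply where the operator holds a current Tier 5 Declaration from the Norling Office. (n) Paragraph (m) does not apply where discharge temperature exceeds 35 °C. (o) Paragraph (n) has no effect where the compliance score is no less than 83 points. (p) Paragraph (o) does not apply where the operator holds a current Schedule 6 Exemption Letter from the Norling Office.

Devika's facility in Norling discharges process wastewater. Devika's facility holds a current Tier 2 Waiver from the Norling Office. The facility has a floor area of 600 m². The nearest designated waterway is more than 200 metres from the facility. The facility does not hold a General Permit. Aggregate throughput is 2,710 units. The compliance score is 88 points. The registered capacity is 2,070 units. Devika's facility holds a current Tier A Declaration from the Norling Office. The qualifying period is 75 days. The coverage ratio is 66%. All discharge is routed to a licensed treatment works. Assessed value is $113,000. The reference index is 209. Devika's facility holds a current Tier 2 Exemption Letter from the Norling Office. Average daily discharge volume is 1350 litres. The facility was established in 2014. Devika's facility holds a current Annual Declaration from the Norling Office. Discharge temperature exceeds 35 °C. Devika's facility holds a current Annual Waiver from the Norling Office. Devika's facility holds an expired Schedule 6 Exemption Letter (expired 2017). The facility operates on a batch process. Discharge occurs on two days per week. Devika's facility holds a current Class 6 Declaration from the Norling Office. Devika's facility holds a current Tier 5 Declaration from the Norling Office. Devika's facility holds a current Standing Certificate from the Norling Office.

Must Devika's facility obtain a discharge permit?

No — exception (d) applies; Devika's facility is not required to obtain a discharge permit.

All of (a)'s requirements are met (a current Annual Waiver is held; the facility operates on a batch process). But: (f) operates against (a): a current Tier 2 Waiver is held. (g), which would lift (f), does not operate here — the facility is more than 200 m from any designated waterway. Exception (a) does not apply.
Exception (b) does not apply: no General Permit is held.
Exception (c): the facility's floor area is 600 m², below the 750 m² limit; discharge occurs on no more than two days per week; a current Tier A Declaration is held — every condition holds. Turning to paragraph (i): (i) operates — the qualifying period is 75 days, meeting the 70 days threshold. So (c) is unavailable.
All of (d)'s requirements are met (average daily discharge volume is 1350 litres, below the 1510 litres limit; aggregate throughput is 2,710 units, below the 3,030 units limit). Considering the limiting provisions: (j) would limit (d) — a current Annual Declaration is held — but (k) sets (j) aside: (k) is triggered — a current Class 6 Declaration is held. (l) operates (the coverage ratio is 66%, less than the 80% limit), but is itself disapplied by (m): (m) operates against (l): a current Tier 5 Declaration is held. (n) would limit (m) — discharge temperature exceeds 35 °C — but (o) sets (n) aside: (o) operates against (n): the compliance score is 88 points, meeting the 83 points threshold. (p) is inapplicable (no current Schedule 6 Exemption Letter is held), so (o) stands. (d) remains available.
Exception (e) requires that the registered capacity is under 1,960 units; but the registered capacity is 2,070 units, not under 1,960 units, so (e) is unavailable.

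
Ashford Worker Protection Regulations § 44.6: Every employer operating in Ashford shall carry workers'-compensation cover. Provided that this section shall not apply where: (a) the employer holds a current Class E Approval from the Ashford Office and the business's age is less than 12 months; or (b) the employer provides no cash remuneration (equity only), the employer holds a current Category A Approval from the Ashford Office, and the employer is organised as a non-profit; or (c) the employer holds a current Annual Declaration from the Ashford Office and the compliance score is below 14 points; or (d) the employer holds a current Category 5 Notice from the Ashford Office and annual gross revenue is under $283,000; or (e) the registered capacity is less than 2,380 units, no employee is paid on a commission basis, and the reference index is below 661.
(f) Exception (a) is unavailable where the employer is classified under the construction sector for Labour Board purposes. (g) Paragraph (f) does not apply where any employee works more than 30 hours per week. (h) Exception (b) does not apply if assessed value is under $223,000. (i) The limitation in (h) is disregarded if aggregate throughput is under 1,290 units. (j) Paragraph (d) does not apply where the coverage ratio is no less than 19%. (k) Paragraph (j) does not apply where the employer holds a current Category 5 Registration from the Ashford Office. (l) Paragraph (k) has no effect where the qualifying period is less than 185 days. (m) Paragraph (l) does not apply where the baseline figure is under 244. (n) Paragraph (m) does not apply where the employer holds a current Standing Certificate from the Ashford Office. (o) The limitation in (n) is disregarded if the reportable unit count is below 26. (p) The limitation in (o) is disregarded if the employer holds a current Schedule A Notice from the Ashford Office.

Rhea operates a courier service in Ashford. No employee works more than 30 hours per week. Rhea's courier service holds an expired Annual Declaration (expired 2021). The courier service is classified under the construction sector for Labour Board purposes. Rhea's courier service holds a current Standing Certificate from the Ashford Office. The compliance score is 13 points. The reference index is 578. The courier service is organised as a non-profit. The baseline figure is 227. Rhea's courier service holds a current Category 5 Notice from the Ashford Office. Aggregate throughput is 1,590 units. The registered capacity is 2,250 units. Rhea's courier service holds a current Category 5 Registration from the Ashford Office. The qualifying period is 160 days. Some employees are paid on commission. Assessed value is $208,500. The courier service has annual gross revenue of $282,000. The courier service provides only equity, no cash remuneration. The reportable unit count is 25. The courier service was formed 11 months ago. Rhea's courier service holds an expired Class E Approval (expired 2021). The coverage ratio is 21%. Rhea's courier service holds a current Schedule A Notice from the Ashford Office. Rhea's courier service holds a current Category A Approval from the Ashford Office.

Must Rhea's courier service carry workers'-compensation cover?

Exception (a) fails — there is no Class E Approval in force.
Exception (b)'s conditions are all satisfied: remuneration is equity-only; a current Category A Approval is held; the employer is a non-profit. However, paragraphs (h)–(i) must be considered: (h) operates against (b): assessed value is $208,500, under the $223,000 limit. (i), which would lift (h), is not triggered — aggregate throughput is 1,590 units, not under 1,290 units. Exception (b) does not apply.
Exception (c) requires that the employer holds a current Annual Declaration from the Ashford Office; but the Annual Declaration is not current, so (c) is unavailable.
Exception (d): a current Category 5 Notice is held; annual gross revenue is $282,000, under the $283,000 limit — every condition holds. Turning to paragraphs (j)–(p): (j) operates — the coverage ratio is 21%, meeting the 19% threshold. (k) applies (a current Category 5 Registration is held), but is overridden by (l): (l) operates — the qualifying period is 160 days, less than the 185 days limit. (m) is triggered (the baseline figure is 227, under the 244 limit), but is overridden by (n): (n) is triggered — a current Standing Certificate is held. (o) applies (the reportable unit count is 25, below the 26 limit), but yields to (p): (p) operates against (o): a current Schedule A Notice is held. So (d) is unavailable.
Exception (e) requires that no employee is paid on a commission basis; but some employees are paid on commission, so (e) is unavailable.
No exception displaces § 44.6.

Yes — Rhea's courier service must carry workers'-compensation cover.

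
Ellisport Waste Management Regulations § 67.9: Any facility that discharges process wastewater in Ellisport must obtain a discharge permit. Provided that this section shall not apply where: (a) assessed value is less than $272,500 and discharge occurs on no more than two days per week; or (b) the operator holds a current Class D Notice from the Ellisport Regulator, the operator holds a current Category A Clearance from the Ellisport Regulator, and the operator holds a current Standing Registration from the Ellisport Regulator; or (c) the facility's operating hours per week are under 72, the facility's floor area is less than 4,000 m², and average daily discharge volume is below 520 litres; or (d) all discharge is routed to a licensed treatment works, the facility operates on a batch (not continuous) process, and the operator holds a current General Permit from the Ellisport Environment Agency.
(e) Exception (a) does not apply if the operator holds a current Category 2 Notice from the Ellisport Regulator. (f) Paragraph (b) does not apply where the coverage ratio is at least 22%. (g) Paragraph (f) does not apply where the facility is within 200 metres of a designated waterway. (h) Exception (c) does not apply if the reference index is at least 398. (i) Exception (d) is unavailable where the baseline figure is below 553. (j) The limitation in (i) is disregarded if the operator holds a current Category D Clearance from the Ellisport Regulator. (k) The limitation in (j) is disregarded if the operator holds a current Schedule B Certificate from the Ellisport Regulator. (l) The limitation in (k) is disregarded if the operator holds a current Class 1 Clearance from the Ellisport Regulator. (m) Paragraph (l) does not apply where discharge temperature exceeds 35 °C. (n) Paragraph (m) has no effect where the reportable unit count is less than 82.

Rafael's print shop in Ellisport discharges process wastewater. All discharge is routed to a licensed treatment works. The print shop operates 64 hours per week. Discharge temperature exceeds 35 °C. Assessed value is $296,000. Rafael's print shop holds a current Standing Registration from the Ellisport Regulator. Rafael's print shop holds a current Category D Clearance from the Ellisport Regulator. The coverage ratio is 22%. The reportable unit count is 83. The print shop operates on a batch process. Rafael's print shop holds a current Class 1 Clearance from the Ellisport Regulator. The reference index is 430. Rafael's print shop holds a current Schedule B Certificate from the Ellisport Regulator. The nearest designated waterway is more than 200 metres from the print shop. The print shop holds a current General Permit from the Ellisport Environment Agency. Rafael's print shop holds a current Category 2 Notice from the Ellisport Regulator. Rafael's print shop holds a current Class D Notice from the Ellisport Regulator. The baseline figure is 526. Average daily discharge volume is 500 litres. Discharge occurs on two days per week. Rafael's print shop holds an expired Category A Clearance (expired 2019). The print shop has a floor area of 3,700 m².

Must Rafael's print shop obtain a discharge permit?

Exception (a) requires that assessed value is less than $272,500; but assessed value is $296,000, not less than $272,500, so (a) is unavailable.
Exception (b) does not apply: the Category A Clearance is not current.
All of (c)'s requirements are met (the facility's operating hours per week are 64, under the 72 limit; the facility's floor area is 3,700 m², less than the 4,000 m² limit; average daily discharge volume is 500 litres, below the 520 litres limit). Turning to paragraph (h): (h) applies — the reference index is 430, meeting the 398 threshold. (c) is therefore removed.
Exception (d): discharge is routed to a licensed treatment works; the facility operates on a batch process; a current General Permit is held — every condition holds. But applying paragraphs (i)–(n): (i) operates against (d): the baseline figure is 526, below the 553 limit. (j) would limit (i) — a current Category D Clearance is held — but (k) sets (j) aside: (k) is engaged — a current Schedule B Certificate is held. (l) operates (a current Class 1 Clearance is held), but is overridden by (m): (m) applies — discharge temperature exceeds 35 °C. (n), which would lift (m), is not triggered — the reportable unit count is 83, not less than 82. Exception (d) does not apply.
No exception applies. The general rule governs.

Yes — Rafael's print shop must obtain a discharge permit.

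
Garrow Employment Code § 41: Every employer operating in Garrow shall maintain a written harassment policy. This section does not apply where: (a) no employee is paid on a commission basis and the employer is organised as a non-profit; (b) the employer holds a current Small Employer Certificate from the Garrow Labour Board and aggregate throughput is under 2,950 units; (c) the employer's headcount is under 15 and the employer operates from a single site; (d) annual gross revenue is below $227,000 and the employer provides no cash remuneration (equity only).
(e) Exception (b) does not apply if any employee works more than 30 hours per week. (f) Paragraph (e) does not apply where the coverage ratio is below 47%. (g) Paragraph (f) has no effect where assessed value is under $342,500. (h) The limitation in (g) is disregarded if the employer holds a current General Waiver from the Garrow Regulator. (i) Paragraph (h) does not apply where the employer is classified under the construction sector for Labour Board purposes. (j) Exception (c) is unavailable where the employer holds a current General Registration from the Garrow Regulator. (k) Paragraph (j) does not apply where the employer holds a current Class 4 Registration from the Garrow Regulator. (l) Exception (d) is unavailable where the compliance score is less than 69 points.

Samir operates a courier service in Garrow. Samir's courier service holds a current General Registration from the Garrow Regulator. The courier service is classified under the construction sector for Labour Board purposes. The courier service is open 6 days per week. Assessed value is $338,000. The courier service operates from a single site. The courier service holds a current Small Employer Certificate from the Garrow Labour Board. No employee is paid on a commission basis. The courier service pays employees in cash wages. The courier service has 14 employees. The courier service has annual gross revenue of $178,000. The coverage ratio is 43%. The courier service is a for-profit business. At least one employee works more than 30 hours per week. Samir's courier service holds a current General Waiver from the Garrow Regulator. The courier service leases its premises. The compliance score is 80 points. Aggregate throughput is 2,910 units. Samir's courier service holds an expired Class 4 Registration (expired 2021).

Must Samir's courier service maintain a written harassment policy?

Exception (a) requires that the employer is organised as a non-profit; but the employer is for-profit, so (a) is unavailable.
Exception (b)'s conditions are all satisfied: a current Small Employer Certificate is held; aggregate throughput is 2,910 units, under the 2,950 units limit. Turning to paragraphs (e)–(i): (e) operates against (b): at least one employee exceeds 30 hours/week. (f) would limit (e) — the coverage ratio is 43%, below the 47% limit — but (g) sets (f) aside: (g) is engaged — assessed value is $338,000, under the $342,500 limit. (h) would limit (g) — a current General Waiver is held — but (i) sets (h) aside: (i) applies — the courier service is classified under the construction sector. So (b) is unavailable.
Exception (c)'s conditions are all satisfied: the employer's headcount is 14, under the 15 limit; the employer operates from a single site. However, paragraphs (j)–(k) must be considered: (j) operates against (c): a current General Registration is held. (k) does not operate here (there is no Class 4 Registration in force), so (j) stands. (c) is therefore removed.
Exception (d) requires that the employer provides no cash remuneration (equity only); but employees are paid cash wages, so (d) is unavailable.
None of the exceptions is available; § 41 applies in full.

Yes — Samir's courier service must maintain a written harassment policy.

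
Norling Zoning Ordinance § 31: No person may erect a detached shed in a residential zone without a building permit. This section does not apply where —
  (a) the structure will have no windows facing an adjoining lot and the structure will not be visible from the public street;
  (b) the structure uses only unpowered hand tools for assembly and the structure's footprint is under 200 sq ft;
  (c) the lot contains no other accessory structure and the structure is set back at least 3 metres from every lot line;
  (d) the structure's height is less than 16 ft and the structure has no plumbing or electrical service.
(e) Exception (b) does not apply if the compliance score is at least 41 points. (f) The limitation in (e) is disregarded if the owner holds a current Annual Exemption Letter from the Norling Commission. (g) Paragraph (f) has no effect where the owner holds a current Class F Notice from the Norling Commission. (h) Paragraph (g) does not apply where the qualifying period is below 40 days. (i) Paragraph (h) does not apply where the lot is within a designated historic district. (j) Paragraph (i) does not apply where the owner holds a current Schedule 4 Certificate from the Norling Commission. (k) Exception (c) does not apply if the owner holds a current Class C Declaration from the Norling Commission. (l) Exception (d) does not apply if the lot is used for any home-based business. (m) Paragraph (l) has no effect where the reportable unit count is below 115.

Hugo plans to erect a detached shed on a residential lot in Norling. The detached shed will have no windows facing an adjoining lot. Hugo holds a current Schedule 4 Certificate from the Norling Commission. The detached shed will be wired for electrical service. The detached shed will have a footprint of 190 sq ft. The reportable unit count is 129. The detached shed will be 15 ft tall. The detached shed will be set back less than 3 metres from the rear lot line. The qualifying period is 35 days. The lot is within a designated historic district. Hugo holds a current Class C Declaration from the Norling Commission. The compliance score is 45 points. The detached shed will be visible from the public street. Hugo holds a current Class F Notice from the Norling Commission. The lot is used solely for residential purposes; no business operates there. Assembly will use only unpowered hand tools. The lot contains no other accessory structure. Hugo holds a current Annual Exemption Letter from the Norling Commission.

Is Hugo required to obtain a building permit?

No — exception (b) applies; Hugo does not need a building permit.

Exception (a) does not apply: the structure will be visible from the street.
Exception (b)'s conditions are all satisfied: assembly uses only hand tools; the structure's footprint is 190 sq ft, under the 200 sq ft limit. Applying paragraphs (e)–(j): (e) would limit (b) — the compliance score is 45 points, meeting the 41 points threshold — but (f) sets (e) aside: (f) operates — a current Annual Exemption Letter is held. (g) operates (a current Class F Notice is held), but is itself disapplied by (h): (h) applies — the qualifying period is 35 days, below the 40 days limit. (i) would limit (h) — the lot is in a historic district — but (j) sets (i) aside: (j) operates against (i): a current Schedule 4 Certificate is held. (b) remains available.
Exception (c) requires that the structure is set back at least 3 metres from every lot line; but the rear setback is under 3 m, so (c) is unavailable.
Exception (d) does not apply: electrical service is planned.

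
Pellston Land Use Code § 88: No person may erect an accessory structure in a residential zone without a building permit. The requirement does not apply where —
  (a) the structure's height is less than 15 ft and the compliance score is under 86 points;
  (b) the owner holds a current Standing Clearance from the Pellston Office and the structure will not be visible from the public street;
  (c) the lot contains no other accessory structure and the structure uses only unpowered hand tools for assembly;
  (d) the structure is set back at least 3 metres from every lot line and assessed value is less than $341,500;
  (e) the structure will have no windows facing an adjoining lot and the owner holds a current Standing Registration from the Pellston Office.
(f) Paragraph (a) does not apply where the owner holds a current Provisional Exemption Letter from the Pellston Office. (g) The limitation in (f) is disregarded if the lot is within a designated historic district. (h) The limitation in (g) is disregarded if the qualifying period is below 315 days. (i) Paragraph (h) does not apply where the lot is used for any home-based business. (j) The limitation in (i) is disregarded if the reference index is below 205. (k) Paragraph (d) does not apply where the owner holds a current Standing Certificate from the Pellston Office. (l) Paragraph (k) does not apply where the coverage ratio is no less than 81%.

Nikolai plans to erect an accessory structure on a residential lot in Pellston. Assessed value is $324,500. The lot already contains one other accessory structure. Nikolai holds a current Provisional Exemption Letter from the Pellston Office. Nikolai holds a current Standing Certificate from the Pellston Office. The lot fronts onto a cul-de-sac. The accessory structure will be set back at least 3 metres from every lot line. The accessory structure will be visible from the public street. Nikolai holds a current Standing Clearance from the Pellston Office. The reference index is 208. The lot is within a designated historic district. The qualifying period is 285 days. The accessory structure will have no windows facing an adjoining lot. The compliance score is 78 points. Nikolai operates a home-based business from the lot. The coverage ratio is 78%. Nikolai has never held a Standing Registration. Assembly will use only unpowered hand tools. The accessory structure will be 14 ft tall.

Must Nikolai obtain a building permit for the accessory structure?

No — exception (a) applies; Nikolai does not need a building permit.

Exception (a): the structure's height is 14 ft, less than the 15 ft limit; the compliance score is 78 points, under the 86 points limit — every condition holds. As to paragraphs (f)–(j): (f) is triggered (a current Provisional Exemption Letter is held), but yields to (g): (g) operates against (f): the lot is in a historic district. (h) applies (the qualifying period is 285 days, below the 315 days limit), but is itself disapplied by (i): (i) operates against (h): a home-based business operates on the lot. (j), which would lift (i), is not triggered — the reference index is 208, not below 205. (a) remains available.
Exception (b) requires that the structure will not be visible from the public street; but the structure will be visible from the street, so (b) is unavailable.
Exception (c) does not apply: the lot already has another accessory structure.
All of (d)'s requirements are met (the setback is at least 3 m on every side; assessed value is $324,500, less than the $341,500 limit). But applying paragraphs (k)–(l): (k) applies — a current Standing Certificate is held. (l) is inapplicable (the coverage ratio is 78%, short of 81%), so (k) stands. So (d) is unavailable.
Exception (e) requires that the owner holds a current Standing Registration from the Pellston Office; but there is no Standing Registration in force, so (e) is unavailable.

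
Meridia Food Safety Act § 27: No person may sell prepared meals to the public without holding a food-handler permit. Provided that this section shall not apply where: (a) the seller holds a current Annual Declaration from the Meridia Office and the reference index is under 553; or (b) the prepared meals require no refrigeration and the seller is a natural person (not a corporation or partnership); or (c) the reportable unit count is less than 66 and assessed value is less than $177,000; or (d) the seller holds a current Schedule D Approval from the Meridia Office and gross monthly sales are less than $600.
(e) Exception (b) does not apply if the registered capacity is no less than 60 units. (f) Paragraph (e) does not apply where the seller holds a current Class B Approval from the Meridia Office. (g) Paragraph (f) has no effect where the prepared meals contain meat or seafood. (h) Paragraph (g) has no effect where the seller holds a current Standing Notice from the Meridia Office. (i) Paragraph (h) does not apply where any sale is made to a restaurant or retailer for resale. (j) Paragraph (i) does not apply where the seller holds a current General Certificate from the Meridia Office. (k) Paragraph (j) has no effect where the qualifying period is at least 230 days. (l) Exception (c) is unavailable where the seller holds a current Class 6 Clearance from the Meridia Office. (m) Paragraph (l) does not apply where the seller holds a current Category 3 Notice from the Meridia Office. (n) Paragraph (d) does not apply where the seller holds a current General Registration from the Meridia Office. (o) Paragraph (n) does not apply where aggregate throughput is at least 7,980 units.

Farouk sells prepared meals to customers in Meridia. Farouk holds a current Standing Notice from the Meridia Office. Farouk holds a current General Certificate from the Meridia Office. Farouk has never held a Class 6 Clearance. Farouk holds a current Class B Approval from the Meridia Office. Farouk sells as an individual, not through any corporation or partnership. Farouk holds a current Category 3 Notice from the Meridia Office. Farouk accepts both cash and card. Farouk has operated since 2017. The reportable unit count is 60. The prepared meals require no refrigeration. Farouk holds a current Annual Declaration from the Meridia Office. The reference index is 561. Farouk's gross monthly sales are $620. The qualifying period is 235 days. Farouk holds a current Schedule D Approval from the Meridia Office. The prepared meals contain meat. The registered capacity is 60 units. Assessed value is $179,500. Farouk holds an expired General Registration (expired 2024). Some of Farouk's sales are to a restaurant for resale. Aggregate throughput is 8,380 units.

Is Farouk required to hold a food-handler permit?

Yes — Farouk must hold a food-handler permit.

Exception (a) fails — the reference index is 561, not under 553.
Exception (b) is satisfied on its face — the prepared meals are shelf-stable; the seller is a natural person. But applying paragraphs (e)–(k): (e) operates against (b): the registered capacity is 60 units, meeting the 60 units threshold. (f) applies (a current Class B Approval is held), but is set aside by (g): (g) is triggered — the prepared meals contain meat. (h) operates (a current Standing Notice is held), but is displaced by (i): (i) operates against (h): some sales are to a restaurant for resale. (j) would limit (i) — a current General Certificate is held — but (k) sets (j) aside: (k) operates — the qualifying period is 235 days, meeting the 230 days threshold. Exception (b) does not apply.
Exception (c) fails — assessed value is $179,500, not less than $177,000.
Exception (d) requires that gross monthly sales are less than $600; but gross monthly sales are $620, not less than $600, so (d) is unavailable.
None of the exceptions is available; § 27 applies in full.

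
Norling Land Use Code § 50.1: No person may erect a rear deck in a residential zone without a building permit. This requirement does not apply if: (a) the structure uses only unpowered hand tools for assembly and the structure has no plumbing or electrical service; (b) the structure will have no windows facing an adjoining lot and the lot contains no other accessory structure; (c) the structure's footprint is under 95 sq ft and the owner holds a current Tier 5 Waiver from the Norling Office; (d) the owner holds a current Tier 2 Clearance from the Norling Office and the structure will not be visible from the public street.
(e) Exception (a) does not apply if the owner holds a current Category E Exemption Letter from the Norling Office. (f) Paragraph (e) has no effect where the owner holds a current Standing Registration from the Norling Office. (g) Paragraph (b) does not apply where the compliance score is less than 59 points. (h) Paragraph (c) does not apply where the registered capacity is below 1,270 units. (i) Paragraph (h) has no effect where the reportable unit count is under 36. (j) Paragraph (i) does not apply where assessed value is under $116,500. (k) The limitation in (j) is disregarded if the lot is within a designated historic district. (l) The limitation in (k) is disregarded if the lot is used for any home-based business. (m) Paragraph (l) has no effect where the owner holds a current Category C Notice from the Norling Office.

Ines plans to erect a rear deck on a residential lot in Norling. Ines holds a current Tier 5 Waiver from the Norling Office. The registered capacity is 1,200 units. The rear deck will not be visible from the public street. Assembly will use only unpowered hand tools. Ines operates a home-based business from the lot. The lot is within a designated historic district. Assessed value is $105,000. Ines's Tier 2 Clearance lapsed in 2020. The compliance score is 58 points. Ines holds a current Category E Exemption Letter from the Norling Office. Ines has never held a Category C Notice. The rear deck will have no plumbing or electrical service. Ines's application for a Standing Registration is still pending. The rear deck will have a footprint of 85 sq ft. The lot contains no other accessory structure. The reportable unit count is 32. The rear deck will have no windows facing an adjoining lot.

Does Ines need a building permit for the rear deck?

Yes — Ines must obtain a building permit.

Exception (a) is satisfied on its face — assembly uses only hand tools; there is no plumbing or electrical service. But applying paragraphs (e)–(f): (e) operates against (a): a current Category E Exemption Letter is held. (f) is not triggered (the Standing Registration is not current), so (e) stands. (a) is therefore removed.
Exception (b)'s conditions are all satisfied: no windows face an adjoining lot; the lot has no other accessory structure. But applying paragraph (g): (g) is triggered — the compliance score is 58 points, less than the 59 points limit. So (b) is unavailable.
Exception (c): the structure's footprint is 85 sq ft, under the 95 sq ft limit; a current Tier 5 Waiver is held — every condition holds. Turning to paragraphs (h)–(m): (h) operates against (c): the registered capacity is 1,200 units, below the 1,270 units limit. (i) would limit (h) — the reportable unit count is 32, under the 36 limit — but (j) sets (i) aside: (j) operates against (i): assessed value is $105,000, under the $116,500 limit. (k) applies (the lot is in a historic district), but yields to (l): (l) operates — a home-based business operates on the lot. (m) is not engaged (there is no Category C Notice in force), so (l) stands. Exception (c) does not apply.
Exception (d) does not apply: the Tier 2 Clearance is not current.
No exception applies. The general rule governs.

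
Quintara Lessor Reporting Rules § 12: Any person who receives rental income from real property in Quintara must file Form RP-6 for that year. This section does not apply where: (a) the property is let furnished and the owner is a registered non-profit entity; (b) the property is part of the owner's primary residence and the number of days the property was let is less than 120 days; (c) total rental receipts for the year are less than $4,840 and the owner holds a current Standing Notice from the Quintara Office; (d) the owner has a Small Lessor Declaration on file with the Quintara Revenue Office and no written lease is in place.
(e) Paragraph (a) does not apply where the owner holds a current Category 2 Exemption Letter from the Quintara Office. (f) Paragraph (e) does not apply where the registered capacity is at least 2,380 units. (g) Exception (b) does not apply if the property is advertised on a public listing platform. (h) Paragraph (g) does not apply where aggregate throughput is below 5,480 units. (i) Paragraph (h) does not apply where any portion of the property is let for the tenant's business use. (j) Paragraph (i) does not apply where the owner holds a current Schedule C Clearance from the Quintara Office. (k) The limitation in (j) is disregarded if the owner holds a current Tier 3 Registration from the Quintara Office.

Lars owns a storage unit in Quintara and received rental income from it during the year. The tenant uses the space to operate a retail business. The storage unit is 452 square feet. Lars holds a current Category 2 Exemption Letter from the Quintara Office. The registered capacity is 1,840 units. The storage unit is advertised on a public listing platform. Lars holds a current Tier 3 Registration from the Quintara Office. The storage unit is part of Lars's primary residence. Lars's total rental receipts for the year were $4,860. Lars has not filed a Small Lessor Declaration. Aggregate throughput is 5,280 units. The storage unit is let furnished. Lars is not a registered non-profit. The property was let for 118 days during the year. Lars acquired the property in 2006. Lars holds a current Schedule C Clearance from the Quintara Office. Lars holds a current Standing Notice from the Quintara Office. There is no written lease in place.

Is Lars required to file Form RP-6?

Exception (a) requires that the owner is a registered non-profit entity; but Lars is not a registered non-profit, so (a) is unavailable.
Exception (b): the storage unit is part of the primary residence; the number of days the property was let is 118 days, less than the 120 days limit — every condition holds. But applying paragraphs (g)–(k): (g) operates against (b): the property is publicly advertised. (h) is triggered (aggregate throughput is 5,280 units, below the 5,480 units limit), but is overridden by (i): (i) operates against (h): the space is let for business use. (j) would limit (i) — a current Schedule C Clearance is held — but (k) sets (j) aside: (k) operates against (j): a current Tier 3 Registration is held. So (b) is unavailable.
Exception (c) fails — total rental receipts for the year are $4,860, not less than $4,840.
Exception (d) fails — no Small Lessor Declaration is on file.
Every exception is unavailable, so the rule governs.

Yes — Lars must file Form RP-6.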